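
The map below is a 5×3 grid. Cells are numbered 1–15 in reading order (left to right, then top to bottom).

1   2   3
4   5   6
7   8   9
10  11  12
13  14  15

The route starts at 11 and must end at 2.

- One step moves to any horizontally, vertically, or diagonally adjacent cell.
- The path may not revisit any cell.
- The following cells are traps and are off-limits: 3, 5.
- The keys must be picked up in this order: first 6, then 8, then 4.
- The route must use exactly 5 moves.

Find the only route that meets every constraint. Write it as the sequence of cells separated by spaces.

11 9 6 8 4 2

The waypoints must appear in the order 6, 8, 4, with no cell reused.
Route from 11: up-right to 9, up to 6, down-left to 8, up-left to 4, up-right to 2 — 5 moves in all.
Check: order respected (6 at step 2, 8 at step 3, 4 at step 4); 5 moves as required.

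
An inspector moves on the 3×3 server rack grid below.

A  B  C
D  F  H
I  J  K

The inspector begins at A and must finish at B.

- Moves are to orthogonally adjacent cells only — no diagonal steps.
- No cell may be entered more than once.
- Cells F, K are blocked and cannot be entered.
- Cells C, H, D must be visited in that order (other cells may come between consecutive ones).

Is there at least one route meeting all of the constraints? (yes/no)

no

H must be visited but has only one open neighbour (C), and it is neither the start nor the goal — the route would have to enter and leave through C, re-entering it.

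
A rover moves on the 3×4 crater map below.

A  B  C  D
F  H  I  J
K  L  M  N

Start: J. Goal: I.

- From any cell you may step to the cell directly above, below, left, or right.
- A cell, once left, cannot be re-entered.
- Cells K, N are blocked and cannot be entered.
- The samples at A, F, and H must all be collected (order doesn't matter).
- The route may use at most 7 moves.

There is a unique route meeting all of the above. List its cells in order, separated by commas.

Any route must reach A, F, and H and still end at I within 7 moves, so the order of the required stops is forced.
Route from J: up 1 to D, left 3 to A, down 1 to F, right 2 to I — 7 moves in all.
Check: all required cells visited; 7 ≤ 7 moves.

J, D, C, B, A, F, H, I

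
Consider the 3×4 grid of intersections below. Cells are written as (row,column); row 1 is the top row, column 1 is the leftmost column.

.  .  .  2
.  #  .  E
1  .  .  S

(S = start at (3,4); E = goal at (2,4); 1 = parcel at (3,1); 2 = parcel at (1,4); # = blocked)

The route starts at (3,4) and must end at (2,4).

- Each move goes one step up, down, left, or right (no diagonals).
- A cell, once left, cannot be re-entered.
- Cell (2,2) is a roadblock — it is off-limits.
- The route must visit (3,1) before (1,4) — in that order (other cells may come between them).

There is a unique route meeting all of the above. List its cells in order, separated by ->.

The waypoints must appear in the order (3,1), (1,4), with no cell reused.
Route from (3,4): left 3 to (3,1), up 2 to (1,1), right 3 to (1,4), down 1 to (2,4) — 9 moves in all.
Check: order respected (1 at step 3, 2 at step 8).

(3,4) -> (3,3) -> (3,2) -> (3,1) -> (2,1) -> (1,1) -> (1,2) -> (1,3) -> (1,4) -> (2,4)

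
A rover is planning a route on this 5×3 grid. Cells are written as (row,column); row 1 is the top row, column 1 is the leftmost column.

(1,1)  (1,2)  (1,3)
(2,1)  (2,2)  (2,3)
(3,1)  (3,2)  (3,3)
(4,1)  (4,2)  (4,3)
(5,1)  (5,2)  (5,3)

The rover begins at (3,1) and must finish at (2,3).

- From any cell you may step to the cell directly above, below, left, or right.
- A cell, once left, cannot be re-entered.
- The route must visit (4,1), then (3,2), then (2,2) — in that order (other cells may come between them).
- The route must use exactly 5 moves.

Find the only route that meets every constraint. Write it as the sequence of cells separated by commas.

(3,1), (4,1), (4,2), (3,2), (2,2), (2,3)

The waypoints must appear in the order (4,1), (3,2), (2,2), with no cell reused.
Route from (3,1): down to (4,1), right to (4,2), 2× up (reaching (2,2)), right to (2,3) — 5 moves in all.
Check: order respected ((4,1) at step 1, (3,2) at step 3, (2,2) at step 4); 5 moves as required.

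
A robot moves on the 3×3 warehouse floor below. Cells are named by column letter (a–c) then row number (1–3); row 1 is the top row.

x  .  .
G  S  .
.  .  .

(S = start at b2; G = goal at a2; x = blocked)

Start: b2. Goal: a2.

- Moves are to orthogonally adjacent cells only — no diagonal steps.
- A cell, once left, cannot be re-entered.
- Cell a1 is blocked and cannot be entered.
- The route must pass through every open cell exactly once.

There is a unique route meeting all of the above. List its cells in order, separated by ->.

Need to visit all 8 open cells exactly once, starting at b2 and ending at a2.
Cell c1 has only two open neighbours (c2 and b1), so the path must pass straight through it: one of those is the cell it's entered from and the other is where it exits.
Route from b2: up 1 to b1, right 1 to c1, down 2 to c3, left 2 to a3, up 1 to a2 — 7 moves in all.
Check: all 8 open cells covered.

b2 -> b1 -> c1 -> c2 -> c3 -> b3 -> a3 -> a2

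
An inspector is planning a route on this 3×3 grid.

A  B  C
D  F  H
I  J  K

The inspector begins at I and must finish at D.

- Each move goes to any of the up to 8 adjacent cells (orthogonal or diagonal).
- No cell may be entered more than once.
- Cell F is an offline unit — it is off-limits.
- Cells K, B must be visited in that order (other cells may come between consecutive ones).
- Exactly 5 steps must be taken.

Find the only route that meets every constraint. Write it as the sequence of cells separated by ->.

I -> J -> K -> H -> B -> D

The waypoints must appear in the order K, B, with no cell reused.
Route from I: right 2 to K, up 1 to H, up-left 1 to B, down-left 1 to D — 5 moves in all.
Check: order respected (K at step 2, B at step 4); 5 moves as required.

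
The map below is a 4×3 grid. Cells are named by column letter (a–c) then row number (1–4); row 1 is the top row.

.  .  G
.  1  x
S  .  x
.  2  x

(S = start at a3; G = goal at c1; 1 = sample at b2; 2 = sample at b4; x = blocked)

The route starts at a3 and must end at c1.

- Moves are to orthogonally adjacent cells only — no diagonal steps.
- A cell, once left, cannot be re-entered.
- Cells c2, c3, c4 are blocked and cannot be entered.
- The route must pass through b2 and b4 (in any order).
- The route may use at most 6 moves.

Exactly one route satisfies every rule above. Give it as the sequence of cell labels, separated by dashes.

The budget equals the shortest possible length, so every move has to be on a shortest route through the required cells.
Route from a3: down to a4, right to b4, 3× up (reaching b1), right to c1 — 6 moves in all.
Check: all required cells visited; 6 ≤ 6 moves.

a3 - a4 - b4 - b3 - b2 - b1 - c1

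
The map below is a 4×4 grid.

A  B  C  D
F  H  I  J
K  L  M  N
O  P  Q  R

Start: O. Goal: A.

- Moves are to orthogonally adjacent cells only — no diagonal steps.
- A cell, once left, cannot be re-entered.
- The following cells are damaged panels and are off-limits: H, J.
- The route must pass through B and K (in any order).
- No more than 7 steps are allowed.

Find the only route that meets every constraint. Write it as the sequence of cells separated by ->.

O -> K -> L -> M -> I -> C -> B -> A

Any route must reach B and K and still end at A within 7 moves, so the order of the required stops is forced.
Route from O: up 1 to K, right 2 to M, up 2 to C, left 2 to A — 7 moves in all.
Check: all required cells visited; 7 ≤ 7 moves.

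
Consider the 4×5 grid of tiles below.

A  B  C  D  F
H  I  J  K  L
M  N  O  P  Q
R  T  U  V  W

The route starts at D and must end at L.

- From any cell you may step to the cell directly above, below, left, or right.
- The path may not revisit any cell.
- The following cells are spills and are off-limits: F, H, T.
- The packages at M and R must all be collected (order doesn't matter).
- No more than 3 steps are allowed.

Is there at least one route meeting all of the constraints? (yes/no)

no

R must be visited but has only one open neighbour (M), and it is neither the start nor the goal — the route would have to enter and leave through M, re-entering it.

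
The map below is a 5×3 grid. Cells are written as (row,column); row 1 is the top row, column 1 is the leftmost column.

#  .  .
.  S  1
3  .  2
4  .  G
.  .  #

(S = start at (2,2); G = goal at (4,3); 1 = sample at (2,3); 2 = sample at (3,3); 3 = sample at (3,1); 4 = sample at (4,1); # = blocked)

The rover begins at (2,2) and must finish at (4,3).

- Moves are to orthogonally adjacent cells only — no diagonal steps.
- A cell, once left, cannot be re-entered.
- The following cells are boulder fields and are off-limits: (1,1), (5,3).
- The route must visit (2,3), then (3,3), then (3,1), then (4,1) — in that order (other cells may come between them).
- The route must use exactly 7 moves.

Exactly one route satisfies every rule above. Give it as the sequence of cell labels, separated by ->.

The waypoints must appear in the order (2,3), (3,3), (3,1), (4,1), with no cell reused.
Route from (2,2): right to (2,3), down to (3,3), 2× left (reaching (3,1)), down to (4,1), 2× right (reaching (4,3)) — 7 moves in all.
Check: order respected (1 at step 1, 2 at step 2, 3 at step 4, 4 at step 5); 7 moves as required.

(2,2) -> (2,3) -> (3,3) -> (3,2) -> (3,1) -> (4,1) -> (4,2) -> (4,3)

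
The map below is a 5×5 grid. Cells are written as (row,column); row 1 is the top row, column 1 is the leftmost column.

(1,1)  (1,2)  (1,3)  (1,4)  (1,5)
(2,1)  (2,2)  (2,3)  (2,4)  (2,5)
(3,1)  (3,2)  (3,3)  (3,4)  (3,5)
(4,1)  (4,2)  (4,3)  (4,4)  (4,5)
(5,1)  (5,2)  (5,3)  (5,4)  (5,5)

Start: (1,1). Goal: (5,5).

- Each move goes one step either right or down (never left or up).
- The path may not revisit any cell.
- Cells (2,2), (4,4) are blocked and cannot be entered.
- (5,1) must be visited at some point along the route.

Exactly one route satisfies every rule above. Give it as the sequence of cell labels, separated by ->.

(1,1) -> (2,1) -> (3,1) -> (4,1) -> (5,1) -> (5,2) -> (5,3) -> (5,4) -> (5,5)

Moves only go right or down, so the column and row indices never decrease.
Route from (1,1): down 4 to (5,1), right 4 to (5,5) — 8 moves in all.
Check: all required cells visited.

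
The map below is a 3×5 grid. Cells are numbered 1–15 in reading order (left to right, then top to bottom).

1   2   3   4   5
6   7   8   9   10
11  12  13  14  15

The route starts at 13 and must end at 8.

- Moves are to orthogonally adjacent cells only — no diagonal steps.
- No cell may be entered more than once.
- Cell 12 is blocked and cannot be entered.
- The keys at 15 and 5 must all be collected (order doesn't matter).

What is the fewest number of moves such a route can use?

7

Any route passes through 15 and 5 in some order between 13 and 8. Summing Manhattan distances along each leg and taking the cheapest ordering (13 → 15 → 5 → 8) gives a lower bound of 2 + 2 + 3 = 7 moves.
A route of 7 moves achieves this: 13 → 14 → 15 → 10 → 5 → 4 → 9 → 8.
Since 7 matches the lower bound, it is optimal.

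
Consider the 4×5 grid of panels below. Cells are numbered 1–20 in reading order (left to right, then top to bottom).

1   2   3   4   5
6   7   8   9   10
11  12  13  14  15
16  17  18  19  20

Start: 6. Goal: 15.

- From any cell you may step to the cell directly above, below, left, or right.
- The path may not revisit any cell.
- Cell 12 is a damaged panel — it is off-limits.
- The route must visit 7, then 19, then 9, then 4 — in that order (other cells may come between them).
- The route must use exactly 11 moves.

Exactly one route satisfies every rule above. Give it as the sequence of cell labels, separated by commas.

The waypoints must appear in the order 7, 19, 9, 4, with no cell reused.
Route from 6: 2× right (reaching 8), 2× down (reaching 18), right to 19, 3× up (reaching 4), right to 5, 2× down (reaching 15) — 11 moves in all.
Check: order respected (7 at step 1, 19 at step 5, 9 at step 7, 4 at step 8); 11 moves as required.

6, 7, 8, 13, 18, 19, 14, 9, 4, 5, 10, 15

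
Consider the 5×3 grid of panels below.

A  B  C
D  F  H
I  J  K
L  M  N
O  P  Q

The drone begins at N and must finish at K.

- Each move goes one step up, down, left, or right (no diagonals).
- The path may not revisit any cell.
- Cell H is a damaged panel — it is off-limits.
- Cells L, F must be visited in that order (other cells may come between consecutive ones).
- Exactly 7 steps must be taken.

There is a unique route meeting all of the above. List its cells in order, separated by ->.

The waypoints must appear in the order L, F, with no cell reused.
Route from N: 2× left (reaching L), 2× up (reaching D), right to F, down to J, right to K — 7 moves in all.
Check: order respected (L at step 2, F at step 5); 7 moves as required.

N -> M -> L -> I -> D -> F -> J -> K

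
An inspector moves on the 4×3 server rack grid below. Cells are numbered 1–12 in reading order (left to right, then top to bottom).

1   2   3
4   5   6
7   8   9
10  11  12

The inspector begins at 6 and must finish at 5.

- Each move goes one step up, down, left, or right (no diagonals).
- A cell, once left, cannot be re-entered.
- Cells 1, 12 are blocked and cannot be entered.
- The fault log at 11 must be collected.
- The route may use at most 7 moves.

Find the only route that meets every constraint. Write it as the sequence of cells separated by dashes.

6 - 9 - 8 - 11 - 10 - 7 - 4 - 5

Any route must reach 11 and still end at 5 within 7 moves, so the order of the required stops is forced.
Route from 6: down 1 to 9, left 1 to 8, down 1 to 11, left 1 to 10, up 2 to 4, right 1 to 5 — 7 moves in all.
Check: all required cells visited; 7 ≤ 7 moves.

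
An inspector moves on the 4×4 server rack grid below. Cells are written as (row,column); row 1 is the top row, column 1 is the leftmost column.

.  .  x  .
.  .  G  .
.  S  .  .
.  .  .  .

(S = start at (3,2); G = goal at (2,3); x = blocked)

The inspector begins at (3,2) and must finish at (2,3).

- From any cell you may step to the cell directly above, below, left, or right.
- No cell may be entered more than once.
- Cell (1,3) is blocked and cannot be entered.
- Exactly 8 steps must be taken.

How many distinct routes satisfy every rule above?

6

Need simple routes of exactly 8 moves from (3,2) to (2,3) (Manhattan distance 2, so 3 moves are spent on a detour and 3 undoing it).
Enumerating: (3,2) (2,2) (2,1) (3,1) (4,1) (4,2) (4,3) (3,3) (2,3) | (3,2) (4,2) (4,1) (3,1) (2,1) (1,1) (1,2) (2,2) (2,3) | (3,2) (3,1) (4,1) (4,2) (4,3) (3,3) (3,4) (2,4) (2,3) | (3,2) (3,1) (4,1) (4,2) (4,3) (4,4) (3,4) (2,4) (2,3) | (3,2) (3,1) (4,1) (4,2) (4,3) (4,4) (3,4) (3,3) (2,3) | (3,2) (3,3) (4,3) (4,2) (4,1) (3,1) (2,1) (2,2) (2,3).
That gives 6 routes.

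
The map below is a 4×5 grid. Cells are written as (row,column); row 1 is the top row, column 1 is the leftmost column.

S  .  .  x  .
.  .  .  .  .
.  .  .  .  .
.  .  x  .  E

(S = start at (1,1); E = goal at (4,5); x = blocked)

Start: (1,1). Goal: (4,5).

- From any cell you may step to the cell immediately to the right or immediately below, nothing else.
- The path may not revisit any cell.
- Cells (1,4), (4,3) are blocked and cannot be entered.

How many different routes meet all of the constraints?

21

A right/down-only route from (1,1) to (4,5) makes exactly 3 down-moves and 4 right-moves in some order.
With no other constraints that would be C(7,3) = 35 routes.
Subtract routes through each blocked cell (inclusion–exclusion for overlaps): − through (1,4): 4 − through (4,3): 10 → 21.
That gives 21 routes.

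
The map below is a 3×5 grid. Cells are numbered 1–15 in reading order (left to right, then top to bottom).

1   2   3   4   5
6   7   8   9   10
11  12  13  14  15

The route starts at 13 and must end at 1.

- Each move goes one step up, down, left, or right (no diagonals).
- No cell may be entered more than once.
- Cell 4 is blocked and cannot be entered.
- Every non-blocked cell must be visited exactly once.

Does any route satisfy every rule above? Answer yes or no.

no

Cell 5 has only one open neighbour but is neither the start nor the goal, so a Hamiltonian route would have to both enter and leave it through the same neighbour — impossible without revisiting.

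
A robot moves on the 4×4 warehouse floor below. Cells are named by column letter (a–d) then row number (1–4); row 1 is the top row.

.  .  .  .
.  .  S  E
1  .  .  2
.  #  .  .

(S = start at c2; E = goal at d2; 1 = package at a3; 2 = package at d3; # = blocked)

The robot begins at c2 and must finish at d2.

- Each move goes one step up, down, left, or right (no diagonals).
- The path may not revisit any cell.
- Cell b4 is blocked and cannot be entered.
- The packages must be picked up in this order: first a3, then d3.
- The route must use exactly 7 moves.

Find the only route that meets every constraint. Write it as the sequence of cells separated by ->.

The waypoints must appear in the order a3, d3, with no cell reused.
Route from c2: left 2 to a2, down 1 to a3, right 3 to d3, up 1 to d2 — 7 moves in all.
Check: order respected (1 at step 3, 2 at step 6); 7 moves as required.

c2 -> b2 -> a2 -> a3 -> b3 -> c3 -> d3 -> d2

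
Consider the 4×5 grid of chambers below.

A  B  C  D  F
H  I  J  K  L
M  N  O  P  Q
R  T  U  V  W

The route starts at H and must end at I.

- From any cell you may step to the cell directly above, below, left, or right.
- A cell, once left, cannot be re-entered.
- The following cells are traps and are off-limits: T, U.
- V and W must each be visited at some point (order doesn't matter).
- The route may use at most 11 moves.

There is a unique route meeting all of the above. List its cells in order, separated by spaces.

H M N O P V W Q L K J I

The budget equals the shortest possible length, so every move has to be on a shortest route through the required cells.
Route from H: down 1 to M, right 3 to P, down 1 to V, right 1 to W, up 2 to L, left 3 to I — 11 moves in all.
Check: all required cells visited; 11 ≤ 11 moves.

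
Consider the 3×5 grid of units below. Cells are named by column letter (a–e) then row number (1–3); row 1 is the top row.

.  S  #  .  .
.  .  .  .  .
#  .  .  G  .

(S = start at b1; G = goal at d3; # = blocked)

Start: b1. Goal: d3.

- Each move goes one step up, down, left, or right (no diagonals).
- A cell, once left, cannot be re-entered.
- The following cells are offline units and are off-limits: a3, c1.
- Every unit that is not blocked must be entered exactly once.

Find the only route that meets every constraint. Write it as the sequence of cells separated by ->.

Need to visit all 13 open cells exactly once, starting at b1 and ending at d3.
Cell e1 has only two open neighbours (e2 and d1), so the path must pass straight through it: one of those is the cell it's entered from and the other is where it exits.
Route from b1: left 1 to a1, down 1 to a2, right 1 to b2, down 1 to b3, right 1 to c3, up 1 to c2, right 1 to d2, up 1 to d1, right 1 to e1, down 2 to e3, left 1 to d3 — 12 moves in all.
Check: all 13 open cells covered.

b1 -> a1 -> a2 -> b2 -> b3 -> c3 -> c2 -> d2 -> d1 -> e1 -> e2 -> e3 -> d3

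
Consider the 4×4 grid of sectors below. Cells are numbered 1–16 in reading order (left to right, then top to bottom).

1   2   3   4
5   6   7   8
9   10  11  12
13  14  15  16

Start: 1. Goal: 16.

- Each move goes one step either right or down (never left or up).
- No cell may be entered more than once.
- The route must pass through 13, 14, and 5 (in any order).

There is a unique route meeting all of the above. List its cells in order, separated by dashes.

1 - 5 - 9 - 13 - 14 - 15 - 16

Moves only go right or down, so the column and row indices never decrease.
Route from 1: 3× down (reaching 13), 3× right (reaching 16) — 6 moves in all.
Check: all required cells visited.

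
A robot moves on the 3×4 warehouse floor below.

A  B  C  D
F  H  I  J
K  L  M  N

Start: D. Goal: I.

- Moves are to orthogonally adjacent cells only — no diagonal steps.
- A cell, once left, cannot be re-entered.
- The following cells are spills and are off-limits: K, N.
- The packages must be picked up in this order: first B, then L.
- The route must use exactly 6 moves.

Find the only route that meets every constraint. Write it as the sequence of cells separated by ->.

The waypoints must appear in the order B, L, with no cell reused.
Route from D: 2× left (reaching B), 2× down (reaching L), right to M, up to I — 6 moves in all.
Check: order respected (B at step 2, L at step 4); 6 moves as required.

D -> C -> B -> H -> L -> M -> I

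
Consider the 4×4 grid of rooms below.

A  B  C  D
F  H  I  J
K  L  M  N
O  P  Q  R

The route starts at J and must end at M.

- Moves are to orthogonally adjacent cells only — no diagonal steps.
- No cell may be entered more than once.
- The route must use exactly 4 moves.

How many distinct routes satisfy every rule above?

Need simple routes of exactly 4 moves from J to M (Manhattan distance 2, so 1 moves are spent on a detour and 1 undoing it).
Enumerating: J D C I M | J N R Q M | J I H L M.
That gives 3 routes.

3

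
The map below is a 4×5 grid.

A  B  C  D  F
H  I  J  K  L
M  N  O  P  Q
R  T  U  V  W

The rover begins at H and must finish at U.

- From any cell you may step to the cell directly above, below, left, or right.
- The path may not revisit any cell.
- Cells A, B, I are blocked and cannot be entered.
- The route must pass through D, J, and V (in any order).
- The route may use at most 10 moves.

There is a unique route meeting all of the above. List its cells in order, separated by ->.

The 10-move cap with required stops at D, J, V leaves no slack for detours.
Route from H: down to M, 2× right (reaching O), 2× up (reaching C), right to D, 3× down (reaching V), left to U — 10 moves in all.
Check: all required cells visited; 10 ≤ 10 moves.

H -> M -> N -> O -> J -> C -> D -> K -> P -> V -> U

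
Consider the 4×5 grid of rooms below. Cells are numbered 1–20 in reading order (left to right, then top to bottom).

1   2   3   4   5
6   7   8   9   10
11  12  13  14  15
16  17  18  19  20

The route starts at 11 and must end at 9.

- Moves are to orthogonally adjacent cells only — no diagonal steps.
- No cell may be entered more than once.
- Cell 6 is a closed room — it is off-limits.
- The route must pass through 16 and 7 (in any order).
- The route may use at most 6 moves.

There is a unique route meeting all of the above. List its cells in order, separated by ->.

11 -> 16 -> 17 -> 12 -> 7 -> 8 -> 9

The budget equals the shortest possible length, so every move has to be on a shortest route through the required cells.
Route from 11: down to 16, right to 17, 2× up (reaching 7), 2× right (reaching 9) — 6 moves in all.
Check: all required cells visited; 6 ≤ 6 moves.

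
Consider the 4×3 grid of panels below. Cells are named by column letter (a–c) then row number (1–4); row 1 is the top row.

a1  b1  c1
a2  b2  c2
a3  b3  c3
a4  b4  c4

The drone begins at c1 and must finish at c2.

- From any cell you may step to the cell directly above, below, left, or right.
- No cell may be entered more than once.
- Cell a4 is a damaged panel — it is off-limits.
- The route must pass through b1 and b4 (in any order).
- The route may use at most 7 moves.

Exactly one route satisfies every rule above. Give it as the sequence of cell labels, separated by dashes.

Any route must reach b1 and b4 and still end at c2 within 7 moves, so the order of the required stops is forced.
Route from c1: left to b1, 3× down (reaching b4), right to c4, 2× up (reaching c2) — 7 moves in all.
Check: all required cells visited; 7 ≤ 7 moves.

c1 - b1 - b2 - b3 - b4 - c4 - c3 - c2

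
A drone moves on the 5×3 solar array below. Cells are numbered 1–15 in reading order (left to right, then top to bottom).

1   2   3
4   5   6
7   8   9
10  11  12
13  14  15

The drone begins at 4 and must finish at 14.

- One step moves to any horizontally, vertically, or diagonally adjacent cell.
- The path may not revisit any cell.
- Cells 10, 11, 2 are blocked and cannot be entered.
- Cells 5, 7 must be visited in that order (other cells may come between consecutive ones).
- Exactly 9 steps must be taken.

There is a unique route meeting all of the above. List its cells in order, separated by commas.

The waypoints must appear in the order 5, 7, with no cell reused.
Route from 4: up to 1, down-right to 5, down-left to 7, right to 8, up-right to 6, 3× down (reaching 15), left to 14 — 9 moves in all.
Check: order respected (5 at step 2, 7 at step 3); 9 moves as required.

4, 1, 5, 7, 8, 6, 9, 12, 15, 14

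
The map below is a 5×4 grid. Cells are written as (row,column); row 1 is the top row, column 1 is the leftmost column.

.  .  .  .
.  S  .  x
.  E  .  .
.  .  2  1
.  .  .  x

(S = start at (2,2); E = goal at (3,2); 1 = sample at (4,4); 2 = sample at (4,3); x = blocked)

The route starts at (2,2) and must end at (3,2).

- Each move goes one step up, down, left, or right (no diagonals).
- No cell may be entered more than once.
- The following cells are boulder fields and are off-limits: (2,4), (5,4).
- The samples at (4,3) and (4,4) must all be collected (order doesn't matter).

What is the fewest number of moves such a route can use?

Any route passes through (4,3) and (4,4) in some order between (2,2) and (3,2). Summing Manhattan distances along each leg and taking the cheapest ordering ((2,2) → (4,4) → (4,3) → (3,2)) gives a lower bound of 4 + 1 + 2 = 7 moves.
A route of 7 moves achieves this: (2,2) → (2,3) → (3,3) → (3,4) → (4,4) → (4,3) → (4,2) → (3,2).
Since 7 matches the lower bound, it is optimal.

7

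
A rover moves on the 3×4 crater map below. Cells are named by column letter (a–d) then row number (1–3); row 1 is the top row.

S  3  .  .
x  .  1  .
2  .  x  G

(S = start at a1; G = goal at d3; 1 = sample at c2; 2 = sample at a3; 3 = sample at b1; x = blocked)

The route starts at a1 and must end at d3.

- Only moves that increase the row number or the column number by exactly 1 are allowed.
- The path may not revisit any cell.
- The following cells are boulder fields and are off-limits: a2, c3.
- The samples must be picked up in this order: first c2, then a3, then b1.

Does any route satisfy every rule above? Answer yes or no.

a3 lies to the left of c2, so going from c2 to a3 would need a leftward move — but moves only go right/down, so c2 cannot be visited before a3.

no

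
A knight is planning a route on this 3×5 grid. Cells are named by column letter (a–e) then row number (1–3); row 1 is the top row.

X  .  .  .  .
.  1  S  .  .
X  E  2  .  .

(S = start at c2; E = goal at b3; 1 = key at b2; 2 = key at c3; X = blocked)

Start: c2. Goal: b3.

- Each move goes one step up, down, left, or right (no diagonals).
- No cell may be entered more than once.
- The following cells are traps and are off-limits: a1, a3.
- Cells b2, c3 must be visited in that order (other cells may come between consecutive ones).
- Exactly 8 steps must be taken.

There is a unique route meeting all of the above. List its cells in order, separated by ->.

c2 -> b2 -> b1 -> c1 -> d1 -> d2 -> d3 -> c3 -> b3

The waypoints must appear in the order b2, c3, with no cell reused.
Route from c2: left to b2, up to b1, 2× right (reaching d1), 2× down (reaching d3), 2× left (reaching b3) — 8 moves in all.
Check: order respected (1 at step 1, 2 at step 7); 8 moves as required.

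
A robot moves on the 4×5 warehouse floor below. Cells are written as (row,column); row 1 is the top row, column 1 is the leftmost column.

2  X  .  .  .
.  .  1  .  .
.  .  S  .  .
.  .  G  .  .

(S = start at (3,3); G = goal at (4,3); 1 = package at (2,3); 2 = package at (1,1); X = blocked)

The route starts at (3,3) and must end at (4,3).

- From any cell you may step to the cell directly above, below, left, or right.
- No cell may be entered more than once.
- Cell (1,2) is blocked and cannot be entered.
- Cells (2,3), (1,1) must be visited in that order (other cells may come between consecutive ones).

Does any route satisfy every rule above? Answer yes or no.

(1,1) must be visited but has only one open neighbour ((2,1)), and it is neither the start nor the goal — the route would have to enter and leave through (2,1), re-entering it.

no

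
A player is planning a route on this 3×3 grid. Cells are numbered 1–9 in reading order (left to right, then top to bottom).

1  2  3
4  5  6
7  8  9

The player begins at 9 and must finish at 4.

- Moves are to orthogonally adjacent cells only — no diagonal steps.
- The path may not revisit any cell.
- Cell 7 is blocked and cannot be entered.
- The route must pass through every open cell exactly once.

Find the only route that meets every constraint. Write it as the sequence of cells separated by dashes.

9 - 8 - 5 - 6 - 3 - 2 - 1 - 4

Need to visit all 8 open cells exactly once, starting at 9 and ending at 4.
Route from 9: left 1 to 8, up 1 to 5, right 1 to 6, up 1 to 3, left 2 to 1, down 1 to 4 — 7 moves in all.
Check: all 8 open cells covered.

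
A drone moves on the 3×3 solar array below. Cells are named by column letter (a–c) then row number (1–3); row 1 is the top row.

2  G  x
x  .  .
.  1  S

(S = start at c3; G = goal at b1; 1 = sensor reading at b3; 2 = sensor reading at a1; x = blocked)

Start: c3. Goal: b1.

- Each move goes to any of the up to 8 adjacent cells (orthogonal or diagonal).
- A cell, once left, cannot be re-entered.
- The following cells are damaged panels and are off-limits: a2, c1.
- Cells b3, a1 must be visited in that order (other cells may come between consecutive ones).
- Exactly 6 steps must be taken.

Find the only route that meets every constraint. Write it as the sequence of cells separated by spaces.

The waypoints must appear in the order b3, a1, with no cell reused.
Route from c3: up 1 to c2, down-left 1 to b3, left 1 to a3, up-right 1 to b2, up-left 1 to a1, right 1 to b1 — 6 moves in all.
Check: order respected (1 at step 2, 2 at step 5); 6 moves as required.

c3 c2 b3 a3 b2 a1 b1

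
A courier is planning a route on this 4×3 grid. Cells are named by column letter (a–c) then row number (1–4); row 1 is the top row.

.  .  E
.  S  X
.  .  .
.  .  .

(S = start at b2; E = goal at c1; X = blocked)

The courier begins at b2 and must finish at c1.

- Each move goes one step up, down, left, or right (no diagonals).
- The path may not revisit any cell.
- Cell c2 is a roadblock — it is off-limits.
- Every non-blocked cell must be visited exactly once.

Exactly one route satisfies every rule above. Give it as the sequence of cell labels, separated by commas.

b2, b3, c3, c4, b4, a4, a3, a2, a1, b1, c1

Need to visit all 11 open cells exactly once, starting at b2 and ending at c1.
Route from b2: down 1 to b3, right 1 to c3, down 1 to c4, left 2 to a4, up 3 to a1, right 2 to c1 — 10 moves in all.
Check: all 11 open cells covered.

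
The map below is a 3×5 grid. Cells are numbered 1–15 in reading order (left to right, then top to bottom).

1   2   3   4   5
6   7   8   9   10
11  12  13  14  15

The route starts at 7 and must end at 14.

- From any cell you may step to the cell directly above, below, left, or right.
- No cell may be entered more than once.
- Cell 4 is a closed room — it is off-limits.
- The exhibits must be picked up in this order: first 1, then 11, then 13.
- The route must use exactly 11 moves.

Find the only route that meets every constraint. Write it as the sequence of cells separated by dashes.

The waypoints must appear in the order 1, 11, 13, with no cell reused.
Route from 7: up to 2, left to 1, 2× down (reaching 11), 2× right (reaching 13), up to 8, 2× right (reaching 10), down to 15, left to 14 — 11 moves in all.
Check: order respected (1 at step 2, 11 at step 4, 13 at step 6); 11 moves as required.

7 - 2 - 1 - 6 - 11 - 12 - 13 - 8 - 9 - 10 - 15 - 14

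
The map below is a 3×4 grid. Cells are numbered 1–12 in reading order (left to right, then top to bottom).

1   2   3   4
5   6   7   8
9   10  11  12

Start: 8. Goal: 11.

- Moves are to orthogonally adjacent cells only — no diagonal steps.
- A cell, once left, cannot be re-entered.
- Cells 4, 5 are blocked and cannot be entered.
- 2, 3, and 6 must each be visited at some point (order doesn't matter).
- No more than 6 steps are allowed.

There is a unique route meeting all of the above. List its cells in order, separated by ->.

8 -> 7 -> 3 -> 2 -> 6 -> 10 -> 11

The budget equals the shortest possible length, so every move has to be on a shortest route through the required cells.
Route from 8: left 1 to 7, up 1 to 3, left 1 to 2, down 2 to 10, right 1 to 11 — 6 moves in all.
Check: all required cells visited; 6 ≤ 6 moves.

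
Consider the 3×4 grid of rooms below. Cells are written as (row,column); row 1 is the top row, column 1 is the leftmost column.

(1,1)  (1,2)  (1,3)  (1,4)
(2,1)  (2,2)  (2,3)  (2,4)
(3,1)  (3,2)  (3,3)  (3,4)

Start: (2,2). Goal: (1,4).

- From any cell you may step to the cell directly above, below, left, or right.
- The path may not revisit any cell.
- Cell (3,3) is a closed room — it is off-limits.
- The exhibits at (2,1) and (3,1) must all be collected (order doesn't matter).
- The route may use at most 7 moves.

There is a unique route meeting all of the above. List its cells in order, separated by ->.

(2,2) -> (3,2) -> (3,1) -> (2,1) -> (1,1) -> (1,2) -> (1,3) -> (1,4)

The 7-move cap with required stops at (2,1), (3,1) leaves no slack for detours.
Route from (2,2): down 1 to (3,2), left 1 to (3,1), up 2 to (1,1), right 3 to (1,4) — 7 moves in all.
Check: all required cells visited; 7 ≤ 7 moves.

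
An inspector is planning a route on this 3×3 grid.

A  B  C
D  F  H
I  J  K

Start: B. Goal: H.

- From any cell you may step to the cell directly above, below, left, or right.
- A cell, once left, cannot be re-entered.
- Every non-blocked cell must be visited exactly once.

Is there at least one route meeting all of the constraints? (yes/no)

no

Colour the cells like a checkerboard: each orthogonal step flips colour, so a Hamiltonian route alternates colours. Here there are 5 cells of one colour and 4 of the other, with start on the same colour as the goal — the counts and endpoints can't be arranged into an alternating sequence of length 9, so no Hamiltonian route exists.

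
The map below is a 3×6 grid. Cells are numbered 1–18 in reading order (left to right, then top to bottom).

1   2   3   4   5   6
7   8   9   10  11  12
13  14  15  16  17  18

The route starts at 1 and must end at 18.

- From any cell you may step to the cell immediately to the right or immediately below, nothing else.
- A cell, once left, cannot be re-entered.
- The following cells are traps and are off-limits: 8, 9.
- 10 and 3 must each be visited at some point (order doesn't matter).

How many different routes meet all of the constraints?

3

A right/down-only route from 1 to 18 makes exactly 2 down-moves and 5 right-moves in some order.
With no other constraints that would be C(7,2) = 21 routes.
A monotone route can only reach the required cells in the order 3, 10, so split there and multiply the segment counts (each segment already excludes blocked cells): 1→3: 1; 3→10: 1; 10→18: 3; product = 3.
That gives 3 routes.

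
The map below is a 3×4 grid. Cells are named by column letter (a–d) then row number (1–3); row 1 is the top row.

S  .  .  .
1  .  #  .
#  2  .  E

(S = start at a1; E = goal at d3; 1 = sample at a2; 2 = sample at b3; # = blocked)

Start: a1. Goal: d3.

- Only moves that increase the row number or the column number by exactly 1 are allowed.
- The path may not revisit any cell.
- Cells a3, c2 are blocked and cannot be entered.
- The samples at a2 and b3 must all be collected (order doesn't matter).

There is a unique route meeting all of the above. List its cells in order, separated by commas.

Moves only go right or down, so the column and row indices never decrease.
Route from a1: down to a2, right to b2, down to b3, 2× right (reaching d3) — 5 moves in all.
Check: all required cells visited.

a1, a2, b2, b3, c3, d3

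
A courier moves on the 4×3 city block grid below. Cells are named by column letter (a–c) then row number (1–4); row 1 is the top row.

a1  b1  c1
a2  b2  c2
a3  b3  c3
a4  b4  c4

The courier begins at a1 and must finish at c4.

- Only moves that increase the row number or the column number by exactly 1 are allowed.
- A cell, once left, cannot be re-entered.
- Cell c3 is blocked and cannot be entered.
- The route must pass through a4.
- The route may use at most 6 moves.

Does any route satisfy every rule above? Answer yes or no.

One route that works: a1 → a2 → a3 → a4 → b4 → c4.

yes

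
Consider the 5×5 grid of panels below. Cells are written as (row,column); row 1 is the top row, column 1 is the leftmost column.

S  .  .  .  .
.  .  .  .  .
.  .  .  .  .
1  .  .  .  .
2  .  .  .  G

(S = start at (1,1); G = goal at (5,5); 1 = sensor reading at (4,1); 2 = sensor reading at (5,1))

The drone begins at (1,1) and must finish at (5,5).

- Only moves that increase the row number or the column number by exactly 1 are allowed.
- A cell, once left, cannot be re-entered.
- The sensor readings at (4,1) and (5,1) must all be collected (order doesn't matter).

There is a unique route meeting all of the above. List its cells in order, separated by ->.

Moves only go right or down, so the column and row indices never decrease.
Route from (1,1): 4× down (reaching (5,1)), 4× right (reaching (5,5)) — 8 moves in all.
Check: all required cells visited.

(1,1) -> (2,1) -> (3,1) -> (4,1) -> (5,1) -> (5,2) -> (5,3) -> (5,4) -> (5,5)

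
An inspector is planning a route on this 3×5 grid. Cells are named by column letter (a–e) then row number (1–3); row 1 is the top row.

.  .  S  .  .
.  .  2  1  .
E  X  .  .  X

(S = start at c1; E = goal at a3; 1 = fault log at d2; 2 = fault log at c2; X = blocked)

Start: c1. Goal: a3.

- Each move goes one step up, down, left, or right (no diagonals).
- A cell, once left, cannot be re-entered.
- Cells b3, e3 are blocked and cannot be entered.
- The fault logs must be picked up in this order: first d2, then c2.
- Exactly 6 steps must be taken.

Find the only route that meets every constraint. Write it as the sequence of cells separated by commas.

c1, d1, d2, c2, b2, a2, a3

The waypoints must appear in the order d2, c2, with no cell reused.
Route from c1: right 1 to d1, down 1 to d2, left 3 to a2, down 1 to a3 — 6 moves in all.
Check: order respected (1 at step 2, 2 at step 3); 6 moves as required.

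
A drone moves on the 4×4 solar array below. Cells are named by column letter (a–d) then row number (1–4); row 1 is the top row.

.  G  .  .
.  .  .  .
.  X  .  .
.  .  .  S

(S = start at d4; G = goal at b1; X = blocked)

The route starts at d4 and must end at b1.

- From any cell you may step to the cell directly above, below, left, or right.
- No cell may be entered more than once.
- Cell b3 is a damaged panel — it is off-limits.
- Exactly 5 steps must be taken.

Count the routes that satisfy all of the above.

Need simple routes of exactly 5 moves from d4 to b1 (Manhattan distance 5, so 0 moves are spent on a detour and 0 undoing it).
Enumerating: d4 d3 d2 d1 c1 b1 | d4 d3 d2 c2 c1 b1 | d4 d3 d2 c2 b2 b1 | d4 d3 c3 c2 c1 b1 | d4 d3 c3 c2 b2 b1 | d4 c4 c3 c2 c1 b1 | d4 c4 c3 c2 b2 b1.
That gives 7 routes.

7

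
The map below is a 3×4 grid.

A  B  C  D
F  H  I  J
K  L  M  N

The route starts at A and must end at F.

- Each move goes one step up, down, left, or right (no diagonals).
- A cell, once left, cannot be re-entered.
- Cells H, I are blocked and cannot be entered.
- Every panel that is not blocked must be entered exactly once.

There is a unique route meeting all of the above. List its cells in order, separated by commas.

Need to visit all 10 open cells exactly once, starting at A and ending at F.
Cell C has only two open neighbours (B and D), so the path must pass straight through it: one of those is the cell it's entered from and the other is where it exits.
Route from A: 3× right (reaching D), 2× down (reaching N), 3× left (reaching K), up to F — 9 moves in all.
Check: all 10 open cells covered.

A, B, C, D, J, N, M, L, K, F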